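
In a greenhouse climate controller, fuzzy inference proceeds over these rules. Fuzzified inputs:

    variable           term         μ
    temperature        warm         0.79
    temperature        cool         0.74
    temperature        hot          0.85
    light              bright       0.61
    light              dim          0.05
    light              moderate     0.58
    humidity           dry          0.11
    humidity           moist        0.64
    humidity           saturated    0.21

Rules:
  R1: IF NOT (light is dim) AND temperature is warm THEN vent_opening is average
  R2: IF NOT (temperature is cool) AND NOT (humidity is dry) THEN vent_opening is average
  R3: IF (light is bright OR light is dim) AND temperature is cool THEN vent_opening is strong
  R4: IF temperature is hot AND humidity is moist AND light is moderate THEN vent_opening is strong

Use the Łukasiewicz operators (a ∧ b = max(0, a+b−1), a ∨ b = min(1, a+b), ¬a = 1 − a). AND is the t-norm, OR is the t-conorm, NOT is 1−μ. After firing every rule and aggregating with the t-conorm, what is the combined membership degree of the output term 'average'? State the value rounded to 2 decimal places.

0.89

R1: ¬dim=1−0.05=0.95, warm=0.79; AND[max(0, a+b−1)] → w = 0.74
R2: ¬cool=1−0.74=0.26, ¬dry=1−0.11=0.89; AND[max(0, a+b−1)] → w = 0.15
R3: (bright=0.61 OR dim=0.05) = 0.66; AND[max(0, a+b−1)] with cool=0.74 → w = 0.40
R4: hot=0.85, moist=0.64, moderate=0.58; AND[max(0, a+b−1)] → w = 0.07
Rules with consequent 'average': {R1, R2} → strengths 0.74, 0.15
Aggregate via t-conorm [min(1, a+b)]: 0.89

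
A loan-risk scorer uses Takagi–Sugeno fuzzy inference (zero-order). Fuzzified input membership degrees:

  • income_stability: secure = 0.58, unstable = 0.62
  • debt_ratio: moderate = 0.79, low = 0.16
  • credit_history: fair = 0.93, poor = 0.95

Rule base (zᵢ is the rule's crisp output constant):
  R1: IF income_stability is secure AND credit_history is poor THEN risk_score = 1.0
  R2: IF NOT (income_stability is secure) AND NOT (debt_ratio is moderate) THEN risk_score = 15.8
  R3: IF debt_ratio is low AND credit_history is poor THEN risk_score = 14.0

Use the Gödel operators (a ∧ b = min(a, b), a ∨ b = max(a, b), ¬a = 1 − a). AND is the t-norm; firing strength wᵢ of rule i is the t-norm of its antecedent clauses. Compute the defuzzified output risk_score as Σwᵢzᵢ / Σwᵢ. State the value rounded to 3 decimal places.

6.461

R1 (z=1.0): secure=0.58, poor=0.95; AND[min(a, b)] → w = 0.58
R2 (z=15.8): ¬secure=1−0.58=0.42, ¬moderate=1−0.79=0.21; AND[min(a, b)] → w = 0.21
R3 (z=14.0): low=0.16, poor=0.95; AND[min(a, b)] → w = 0.16
Weighted average = (0.58·1.0 + 0.21·15.8 + 0.16·14.0) / (0.58 + 0.21 + 0.16)
  = 6.1380 / 0.9500 = 6.461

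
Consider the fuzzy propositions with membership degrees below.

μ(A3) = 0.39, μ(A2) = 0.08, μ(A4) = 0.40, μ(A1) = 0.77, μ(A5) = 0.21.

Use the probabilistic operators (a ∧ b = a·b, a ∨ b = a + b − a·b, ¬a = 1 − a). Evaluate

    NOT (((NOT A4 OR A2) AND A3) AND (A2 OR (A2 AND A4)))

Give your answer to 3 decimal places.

NOT A4 = 1 − 0.4000 = 0.6000
NOT A4 OR A2 = a + b − a·b on (0.6000, 0.0800) = 0.6320
(NOT A4 OR A2) AND A3 = a·b on (0.6320, 0.3900) = 0.2465
A2 AND A4 = a·b on (0.0800, 0.4000) = 0.0320
A2 OR (A2 AND A4) = a + b − a·b on (0.0800, 0.0320) = 0.1094
((NOT A4 OR A2) AND A3) AND (A2 OR (A2 AND A4)) = a·b on (0.2465, 0.1094) = 0.0270
NOT (((NOT A4 OR A2) AND A3) AND (A2 OR (A2 AND A4))) = 1 − 0.0270 = 0.9730

0.973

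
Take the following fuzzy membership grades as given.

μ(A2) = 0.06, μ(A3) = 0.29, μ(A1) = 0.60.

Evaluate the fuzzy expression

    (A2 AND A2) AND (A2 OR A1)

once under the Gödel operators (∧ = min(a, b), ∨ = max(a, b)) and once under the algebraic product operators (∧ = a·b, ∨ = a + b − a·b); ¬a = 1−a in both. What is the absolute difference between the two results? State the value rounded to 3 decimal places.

Under Gödel:
  A2 AND A2 = min(a, b) on (0.06, 0.06) = 0.06
  A2 OR A1 = max(a, b) on (0.06, 0.60) = 0.60
  (A2 AND A2) AND (A2 OR A1) = min(a, b) on (0.06, 0.60) = 0.06
  → value = 0.0600
Under algebraic product:
  A2 AND A2 = a·b on (0.0600, 0.0600) = 0.0036
  A2 OR A1 = a + b − a·b on (0.0600, 0.6000) = 0.6240
  (A2 AND A2) AND (A2 OR A1) = a·b on (0.0036, 0.6240) = 0.0022
  → value = 0.0022
|0.0600 − 0.0022| = 0.058

0.058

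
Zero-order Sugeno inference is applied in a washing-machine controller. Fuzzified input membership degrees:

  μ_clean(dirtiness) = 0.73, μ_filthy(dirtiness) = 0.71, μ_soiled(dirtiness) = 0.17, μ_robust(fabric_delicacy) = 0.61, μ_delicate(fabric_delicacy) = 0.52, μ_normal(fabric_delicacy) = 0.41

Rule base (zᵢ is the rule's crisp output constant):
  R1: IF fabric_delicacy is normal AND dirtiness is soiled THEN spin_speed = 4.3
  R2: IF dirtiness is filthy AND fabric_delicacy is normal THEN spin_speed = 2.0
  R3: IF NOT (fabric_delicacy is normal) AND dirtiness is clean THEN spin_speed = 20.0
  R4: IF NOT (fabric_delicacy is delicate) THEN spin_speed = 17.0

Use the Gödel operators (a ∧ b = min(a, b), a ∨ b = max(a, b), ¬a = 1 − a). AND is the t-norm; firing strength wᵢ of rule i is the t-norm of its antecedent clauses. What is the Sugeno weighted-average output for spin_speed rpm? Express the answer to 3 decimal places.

13.037

R1 (z=4.3): normal=0.41, soiled=0.17; AND[min(a, b)] → w = 0.17
R2 (z=2.0): filthy=0.71, normal=0.41; AND[min(a, b)] → w = 0.41
R3 (z=20.0): ¬normal=1−0.41=0.59, clean=0.73; AND[min(a, b)] → w = 0.59
R4 (z=17.0): ¬delicate=1−0.52=0.48 → w = 0.48
Weighted average = (0.17·4.3 + 0.41·2.0 + 0.59·20.0 + 0.48·17.0) / (0.17 + 0.41 + 0.59 + 0.48)
  = 21.5110 / 1.6500 = 13.037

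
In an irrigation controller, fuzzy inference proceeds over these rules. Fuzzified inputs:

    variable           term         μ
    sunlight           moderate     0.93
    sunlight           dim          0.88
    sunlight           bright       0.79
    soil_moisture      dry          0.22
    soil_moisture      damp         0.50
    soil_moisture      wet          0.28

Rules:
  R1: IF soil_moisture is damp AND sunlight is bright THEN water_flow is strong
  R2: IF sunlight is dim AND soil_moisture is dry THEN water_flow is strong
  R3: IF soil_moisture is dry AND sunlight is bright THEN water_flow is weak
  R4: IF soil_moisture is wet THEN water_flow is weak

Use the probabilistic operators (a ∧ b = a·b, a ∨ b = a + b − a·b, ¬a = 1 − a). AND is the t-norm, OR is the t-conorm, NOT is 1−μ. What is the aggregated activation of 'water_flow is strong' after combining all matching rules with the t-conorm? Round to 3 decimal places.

0.512

R1: damp=0.50, bright=0.79; AND[a·b] → w = 0.3950
R2: dim=0.88, dry=0.22; AND[a·b] → w = 0.1936
R3: dry=0.22, bright=0.79; AND[a·b] → w = 0.1738
R4: wet=0.28 → w = 0.2800
Rules with consequent 'strong': {R1, R2} → strengths 0.3950, 0.1936
Aggregate via t-conorm [a + b − a·b]: 0.5121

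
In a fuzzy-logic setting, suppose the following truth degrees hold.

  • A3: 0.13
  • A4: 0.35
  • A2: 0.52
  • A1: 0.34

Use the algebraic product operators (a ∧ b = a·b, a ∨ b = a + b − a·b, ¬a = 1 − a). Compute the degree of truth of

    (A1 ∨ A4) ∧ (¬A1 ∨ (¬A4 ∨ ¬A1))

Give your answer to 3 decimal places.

0.548

A1 ∨ A4 = a + b − a·b on (0.3400, 0.3500) = 0.5710
¬A1 = 1 − 0.3400 = 0.6600
¬A4 = 1 − 0.3500 = 0.6500
¬A1 = 1 − 0.3400 = 0.6600
¬A4 ∨ ¬A1 = a + b − a·b on (0.6500, 0.6600) = 0.8810
¬A1 ∨ (¬A4 ∨ ¬A1) = a + b − a·b on (0.6600, 0.8810) = 0.9595
(A1 ∨ A4) ∧ (¬A1 ∨ (¬A4 ∨ ¬A1)) = a·b on (0.5710, 0.9595) = 0.5479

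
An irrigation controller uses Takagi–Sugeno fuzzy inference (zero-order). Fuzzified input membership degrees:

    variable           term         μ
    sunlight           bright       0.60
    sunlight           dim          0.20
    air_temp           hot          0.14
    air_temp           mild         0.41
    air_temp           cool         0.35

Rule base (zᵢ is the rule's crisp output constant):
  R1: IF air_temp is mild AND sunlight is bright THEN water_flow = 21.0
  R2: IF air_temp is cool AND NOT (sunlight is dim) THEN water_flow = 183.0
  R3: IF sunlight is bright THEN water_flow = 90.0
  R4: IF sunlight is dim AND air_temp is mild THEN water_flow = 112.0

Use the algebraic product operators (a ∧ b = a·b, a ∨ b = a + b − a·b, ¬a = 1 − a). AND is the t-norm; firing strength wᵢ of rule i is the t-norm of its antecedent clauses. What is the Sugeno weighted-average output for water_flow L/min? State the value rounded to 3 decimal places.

R1 (z=21.0): mild=0.41, bright=0.60; AND[a·b] → w = 0.2460
R2 (z=183.0): cool=0.35, ¬dim=1−0.20=0.80; AND[a·b] → w = 0.2800
R3 (z=90.0): bright=0.60 → w = 0.6000
R4 (z=112.0): dim=0.20, mild=0.41; AND[a·b] → w = 0.0820
Weighted average = (0.2460·21.0 + 0.2800·183.0 + 0.6000·90.0 + 0.0820·112.0) / (0.2460 + 0.2800 + 0.6000 + 0.0820)
  = 119.5900 / 1.2080 = 98.998

98.998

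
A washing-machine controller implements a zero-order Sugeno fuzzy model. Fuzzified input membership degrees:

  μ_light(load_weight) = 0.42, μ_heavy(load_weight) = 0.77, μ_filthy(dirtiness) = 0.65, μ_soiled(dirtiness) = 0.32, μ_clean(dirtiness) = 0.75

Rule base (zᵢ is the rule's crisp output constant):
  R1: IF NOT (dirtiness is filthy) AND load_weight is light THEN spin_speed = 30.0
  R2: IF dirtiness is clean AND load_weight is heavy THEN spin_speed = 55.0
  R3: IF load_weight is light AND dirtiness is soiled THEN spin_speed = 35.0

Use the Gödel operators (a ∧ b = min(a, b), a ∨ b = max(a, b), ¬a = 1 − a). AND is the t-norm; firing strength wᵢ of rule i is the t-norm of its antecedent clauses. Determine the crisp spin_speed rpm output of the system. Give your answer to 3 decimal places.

R1 (z=30.0): ¬filthy=1−0.65=0.35, light=0.42; AND[min(a, b)] → w = 0.35
R2 (z=55.0): clean=0.75, heavy=0.77; AND[min(a, b)] → w = 0.75
R3 (z=35.0): light=0.42, soiled=0.32; AND[min(a, b)] → w = 0.32
Weighted average = (0.35·30.0 + 0.75·55.0 + 0.32·35.0) / (0.35 + 0.75 + 0.32)
  = 62.9500 / 1.4200 = 44.331

44.331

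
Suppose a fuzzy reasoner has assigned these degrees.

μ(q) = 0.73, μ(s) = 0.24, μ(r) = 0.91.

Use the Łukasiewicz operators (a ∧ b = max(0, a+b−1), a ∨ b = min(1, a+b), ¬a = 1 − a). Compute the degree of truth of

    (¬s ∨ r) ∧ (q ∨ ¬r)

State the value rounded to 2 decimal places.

¬s = 1 − 0.24 = 0.76
¬s ∨ r = min(1, a+b) on (0.76, 0.91) = 1.00
¬r = 1 − 0.91 = 0.09
q ∨ ¬r = min(1, a+b) on (0.73, 0.09) = 0.82
(¬s ∨ r) ∧ (q ∨ ¬r) = max(0, a+b−1) on (1.00, 0.82) = 0.82

0.82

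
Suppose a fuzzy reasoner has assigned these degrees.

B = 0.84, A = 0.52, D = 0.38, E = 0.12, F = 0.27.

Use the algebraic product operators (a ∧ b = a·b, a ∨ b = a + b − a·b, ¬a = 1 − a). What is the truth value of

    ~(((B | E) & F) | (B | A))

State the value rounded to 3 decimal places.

B | E = a + b − a·b on (0.8400, 0.1200) = 0.8592
(B | E) & F = a·b on (0.8592, 0.2700) = 0.2320
B | A = a + b − a·b on (0.8400, 0.5200) = 0.9232
((B | E) & F) | (B | A) = a + b − a·b on (0.2320, 0.9232) = 0.9410
~(((B | E) & F) | (B | A)) = 1 − 0.9410 = 0.0590

0.059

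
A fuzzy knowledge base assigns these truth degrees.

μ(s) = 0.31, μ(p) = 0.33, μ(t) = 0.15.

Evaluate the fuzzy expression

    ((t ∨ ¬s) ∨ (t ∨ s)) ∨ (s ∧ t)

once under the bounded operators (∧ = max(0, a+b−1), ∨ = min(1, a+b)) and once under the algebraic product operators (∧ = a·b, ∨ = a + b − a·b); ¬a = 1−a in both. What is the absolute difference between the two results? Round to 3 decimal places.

0.147

Under bounded:
  ¬s = 1 − 0.31 = 0.69
  t ∨ ¬s = min(1, a+b) on (0.15, 0.69) = 0.84
  t ∨ s = min(1, a+b) on (0.15, 0.31) = 0.46
  (t ∨ ¬s) ∨ (t ∨ s) = min(1, a+b) on (0.84, 0.46) = 1.00
  s ∧ t = max(0, a+b−1) on (0.31, 0.15) = 0.00
  ((t ∨ ¬s) ∨ (t ∨ s)) ∨ (s ∧ t) = min(1, a+b) on (1.00, 0.00) = 1.00
  → value = 1.0000
Under algebraic product:
  ¬s = 1 − 0.3100 = 0.6900
  t ∨ ¬s = a + b − a·b on (0.1500, 0.6900) = 0.7365
  t ∨ s = a + b − a·b on (0.1500, 0.3100) = 0.4135
  (t ∨ ¬s) ∨ (t ∨ s) = a + b − a·b on (0.7365, 0.4135) = 0.8455
  s ∧ t = a·b on (0.3100, 0.1500) = 0.0465
  ((t ∨ ¬s) ∨ (t ∨ s)) ∨ (s ∧ t) = a + b − a·b on (0.8455, 0.0465) = 0.8526
  → value = 0.8526
|1.0000 − 0.8526| = 0.147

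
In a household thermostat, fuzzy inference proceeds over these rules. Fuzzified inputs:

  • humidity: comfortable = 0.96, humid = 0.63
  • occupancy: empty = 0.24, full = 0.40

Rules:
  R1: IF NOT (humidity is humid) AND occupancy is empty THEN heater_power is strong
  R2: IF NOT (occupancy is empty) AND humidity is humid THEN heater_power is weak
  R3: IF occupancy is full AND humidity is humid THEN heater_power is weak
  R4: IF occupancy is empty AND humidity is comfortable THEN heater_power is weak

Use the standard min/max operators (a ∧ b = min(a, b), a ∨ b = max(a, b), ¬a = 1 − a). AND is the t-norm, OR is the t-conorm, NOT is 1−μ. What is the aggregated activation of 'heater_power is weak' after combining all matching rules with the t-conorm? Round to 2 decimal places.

R1: ¬humid=1−0.63=0.37, empty=0.24; AND[min(a, b)] → w = 0.24
R2: ¬empty=1−0.24=0.76, humid=0.63; AND[min(a, b)] → w = 0.63
R3: full=0.40, humid=0.63; AND[min(a, b)] → w = 0.40
R4: empty=0.24, comfortable=0.96; AND[min(a, b)] → w = 0.24
Rules with consequent 'weak': {R2, R3, R4} → strengths 0.63, 0.40, 0.24
Aggregate via t-conorm [max(a, b)]: 0.63

0.63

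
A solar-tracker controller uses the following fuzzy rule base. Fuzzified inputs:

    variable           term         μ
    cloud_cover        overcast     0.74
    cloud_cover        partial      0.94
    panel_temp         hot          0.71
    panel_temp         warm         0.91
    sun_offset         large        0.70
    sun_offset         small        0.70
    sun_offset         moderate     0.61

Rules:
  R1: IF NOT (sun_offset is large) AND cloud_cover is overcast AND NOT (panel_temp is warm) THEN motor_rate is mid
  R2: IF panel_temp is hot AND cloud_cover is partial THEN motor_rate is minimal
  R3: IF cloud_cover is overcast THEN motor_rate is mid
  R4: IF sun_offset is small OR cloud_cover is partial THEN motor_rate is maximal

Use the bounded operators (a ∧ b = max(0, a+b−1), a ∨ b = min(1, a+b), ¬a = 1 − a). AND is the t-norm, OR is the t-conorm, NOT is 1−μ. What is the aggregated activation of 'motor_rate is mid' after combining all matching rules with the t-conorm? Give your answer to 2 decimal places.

0.74

R1: ¬large=1−0.70=0.30, overcast=0.74, ¬warm=1−0.91=0.09; AND[max(0, a+b−1)] → w = 0.00
R2: hot=0.71, partial=0.94; AND[max(0, a+b−1)] → w = 0.65
R3: overcast=0.74 → w = 0.74
R4: small=0.70, partial=0.94; OR[min(1, a+b)] → w = 1.00
Rules with consequent 'mid': {R1, R3} → strengths 0.00, 0.74
Aggregate via t-conorm [min(1, a+b)]: 0.74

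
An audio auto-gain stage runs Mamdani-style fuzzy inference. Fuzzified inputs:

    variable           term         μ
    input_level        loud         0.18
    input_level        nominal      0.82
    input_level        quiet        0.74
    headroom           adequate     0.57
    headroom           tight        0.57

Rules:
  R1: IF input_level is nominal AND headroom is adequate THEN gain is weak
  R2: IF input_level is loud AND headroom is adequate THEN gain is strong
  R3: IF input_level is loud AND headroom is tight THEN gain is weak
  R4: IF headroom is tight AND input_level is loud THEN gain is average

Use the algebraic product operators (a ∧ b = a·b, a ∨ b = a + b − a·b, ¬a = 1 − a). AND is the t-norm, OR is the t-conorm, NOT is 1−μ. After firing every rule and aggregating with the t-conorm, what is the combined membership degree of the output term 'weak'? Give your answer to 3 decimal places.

R1: nominal=0.82, adequate=0.57; AND[a·b] → w = 0.4674
R2: loud=0.18, adequate=0.57; AND[a·b] → w = 0.1026
R3: loud=0.18, tight=0.57; AND[a·b] → w = 0.1026
R4: tight=0.57, loud=0.18; AND[a·b] → w = 0.1026
Rules with consequent 'weak': {R1, R3} → strengths 0.4674, 0.1026
Aggregate via t-conorm [a + b − a·b]: 0.5220

0.522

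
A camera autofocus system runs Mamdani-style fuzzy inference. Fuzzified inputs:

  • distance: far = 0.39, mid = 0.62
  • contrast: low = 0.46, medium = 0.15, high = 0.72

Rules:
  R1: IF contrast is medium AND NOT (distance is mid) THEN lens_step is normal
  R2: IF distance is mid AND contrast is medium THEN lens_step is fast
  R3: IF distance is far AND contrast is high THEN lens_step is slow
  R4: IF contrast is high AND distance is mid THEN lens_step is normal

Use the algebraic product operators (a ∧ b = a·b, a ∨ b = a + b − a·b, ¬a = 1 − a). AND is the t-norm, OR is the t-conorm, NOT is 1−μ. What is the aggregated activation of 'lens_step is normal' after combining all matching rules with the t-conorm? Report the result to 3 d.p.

0.478

R1: medium=0.15, ¬mid=1−0.62=0.38; AND[a·b] → w = 0.0570
R2: mid=0.62, medium=0.15; AND[a·b] → w = 0.0930
R3: far=0.39, high=0.72; AND[a·b] → w = 0.2808
R4: high=0.72, mid=0.62; AND[a·b] → w = 0.4464
Rules with consequent 'normal': {R1, R4} → strengths 0.0570, 0.4464
Aggregate via t-conorm [a + b − a·b]: 0.4780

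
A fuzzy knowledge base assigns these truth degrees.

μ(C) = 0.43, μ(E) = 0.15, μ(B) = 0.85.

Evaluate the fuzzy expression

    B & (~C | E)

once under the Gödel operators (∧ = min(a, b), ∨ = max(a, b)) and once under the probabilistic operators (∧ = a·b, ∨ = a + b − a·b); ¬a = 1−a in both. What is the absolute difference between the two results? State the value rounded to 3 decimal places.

Under Gödel:
  ~C = 1 − 0.43 = 0.57
  ~C | E = max(a, b) on (0.57, 0.15) = 0.57
  B & (~C | E) = min(a, b) on (0.85, 0.57) = 0.57
  → value = 0.5700
Under probabilistic:
  ~C = 1 − 0.4300 = 0.5700
  ~C | E = a + b − a·b on (0.5700, 0.1500) = 0.6345
  B & (~C | E) = a·b on (0.8500, 0.6345) = 0.5393
  → value = 0.5393
|0.5700 − 0.5393| = 0.031

0.031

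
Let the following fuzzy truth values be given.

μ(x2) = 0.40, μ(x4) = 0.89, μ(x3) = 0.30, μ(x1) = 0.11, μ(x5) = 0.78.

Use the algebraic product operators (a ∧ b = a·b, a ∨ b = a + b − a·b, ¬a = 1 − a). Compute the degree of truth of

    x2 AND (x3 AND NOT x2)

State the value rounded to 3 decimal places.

NOT x2 = 1 − 0.4000 = 0.6000
x3 AND NOT x2 = a·b on (0.3000, 0.6000) = 0.1800
x2 AND (x3 AND NOT x2) = a·b on (0.4000, 0.1800) = 0.0720

0.072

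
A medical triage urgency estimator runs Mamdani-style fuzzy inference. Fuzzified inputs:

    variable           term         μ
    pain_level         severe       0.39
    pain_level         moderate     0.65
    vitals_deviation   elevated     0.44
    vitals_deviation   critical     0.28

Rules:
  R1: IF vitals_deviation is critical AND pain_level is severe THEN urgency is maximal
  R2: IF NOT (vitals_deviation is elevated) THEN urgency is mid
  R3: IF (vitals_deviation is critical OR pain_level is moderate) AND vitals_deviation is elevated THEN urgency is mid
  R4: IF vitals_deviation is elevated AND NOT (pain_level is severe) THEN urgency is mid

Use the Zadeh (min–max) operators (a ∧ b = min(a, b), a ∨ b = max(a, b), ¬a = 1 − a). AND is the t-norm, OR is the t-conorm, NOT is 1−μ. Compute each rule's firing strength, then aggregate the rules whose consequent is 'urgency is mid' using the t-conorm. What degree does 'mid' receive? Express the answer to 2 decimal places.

R1: critical=0.28, severe=0.39; AND[min(a, b)] → w = 0.28
R2: ¬elevated=1−0.44=0.56 → w = 0.56
R3: (critical=0.28 OR moderate=0.65) = 0.65; AND[min(a, b)] with elevated=0.44 → w = 0.44
R4: elevated=0.44, ¬severe=1−0.39=0.61; AND[min(a, b)] → w = 0.44
Rules with consequent 'mid': {R2, R3, R4} → strengths 0.56, 0.44, 0.44
Aggregate via t-conorm [max(a, b)]: 0.56

0.56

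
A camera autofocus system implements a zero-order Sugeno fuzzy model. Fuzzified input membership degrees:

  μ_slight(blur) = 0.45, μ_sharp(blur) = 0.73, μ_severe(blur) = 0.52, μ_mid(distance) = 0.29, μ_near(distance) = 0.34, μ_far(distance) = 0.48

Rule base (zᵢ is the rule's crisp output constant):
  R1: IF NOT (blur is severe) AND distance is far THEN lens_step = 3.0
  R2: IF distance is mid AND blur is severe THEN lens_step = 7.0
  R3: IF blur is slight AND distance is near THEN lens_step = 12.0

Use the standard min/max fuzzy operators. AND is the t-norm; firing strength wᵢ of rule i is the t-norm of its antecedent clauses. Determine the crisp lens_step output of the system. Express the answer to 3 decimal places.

R1 (z=3.0): ¬severe=1−0.52=0.48, far=0.48; AND[min(a, b)] → w = 0.48
R2 (z=7.0): mid=0.29, severe=0.52; AND[min(a, b)] → w = 0.29
R3 (z=12.0): slight=0.45, near=0.34; AND[min(a, b)] → w = 0.34
Weighted average = (0.48·3.0 + 0.29·7.0 + 0.34·12.0) / (0.48 + 0.29 + 0.34)
  = 7.5500 / 1.1100 = 6.802

6.802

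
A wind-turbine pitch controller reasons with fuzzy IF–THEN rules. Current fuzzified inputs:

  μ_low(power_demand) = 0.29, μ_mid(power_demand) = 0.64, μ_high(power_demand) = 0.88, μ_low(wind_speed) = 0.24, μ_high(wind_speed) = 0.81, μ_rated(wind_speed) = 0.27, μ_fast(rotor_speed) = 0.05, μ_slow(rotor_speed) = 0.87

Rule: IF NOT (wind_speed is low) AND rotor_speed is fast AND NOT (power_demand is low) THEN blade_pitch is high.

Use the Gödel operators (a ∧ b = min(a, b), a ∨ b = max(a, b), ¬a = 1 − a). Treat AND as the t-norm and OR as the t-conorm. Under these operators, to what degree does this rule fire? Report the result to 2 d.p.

firing strength: ¬low=1−0.24=0.76, fast=0.05, ¬low=1−0.29=0.71; AND[min(a, b)] → w = 0.05

0.05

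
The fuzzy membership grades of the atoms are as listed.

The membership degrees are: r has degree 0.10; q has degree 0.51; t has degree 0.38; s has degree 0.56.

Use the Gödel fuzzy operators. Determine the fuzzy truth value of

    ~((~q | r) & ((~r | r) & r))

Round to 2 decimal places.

~q = 1 − 0.51 = 0.49
~q | r = max(a, b) on (0.49, 0.10) = 0.49
~r = 1 − 0.10 = 0.90
~r | r = max(a, b) on (0.90, 0.10) = 0.90
(~r | r) & r = min(a, b) on (0.90, 0.10) = 0.10
(~q | r) & ((~r | r) & r) = min(a, b) on (0.49, 0.10) = 0.10
~((~q | r) & ((~r | r) & r)) = 1 − 0.10 = 0.90

0.90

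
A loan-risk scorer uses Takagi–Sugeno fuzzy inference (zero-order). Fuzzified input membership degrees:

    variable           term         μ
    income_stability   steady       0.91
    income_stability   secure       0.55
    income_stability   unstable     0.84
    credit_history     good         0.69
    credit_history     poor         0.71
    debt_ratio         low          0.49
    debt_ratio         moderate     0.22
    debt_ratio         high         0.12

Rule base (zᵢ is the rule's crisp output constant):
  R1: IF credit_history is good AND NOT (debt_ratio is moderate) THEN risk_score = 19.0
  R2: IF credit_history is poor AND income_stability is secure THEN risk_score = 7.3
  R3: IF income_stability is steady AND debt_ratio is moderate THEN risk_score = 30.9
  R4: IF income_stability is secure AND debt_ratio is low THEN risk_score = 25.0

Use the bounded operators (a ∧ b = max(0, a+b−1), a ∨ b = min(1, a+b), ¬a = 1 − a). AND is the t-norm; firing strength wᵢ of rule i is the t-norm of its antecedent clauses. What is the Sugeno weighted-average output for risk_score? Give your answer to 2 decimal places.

17.61

R1 (z=19.0): good=0.69, ¬moderate=1−0.22=0.78; AND[max(0, a+b−1)] → w = 0.47
R2 (z=7.3): poor=0.71, secure=0.55; AND[max(0, a+b−1)] → w = 0.26
R3 (z=30.9): steady=0.91, moderate=0.22; AND[max(0, a+b−1)] → w = 0.13
R4 (z=25.0): secure=0.55, low=0.49; AND[max(0, a+b−1)] → w = 0.04
Weighted average = (0.47·19.0 + 0.26·7.3 + 0.13·30.9 + 0.04·25.0) / (0.47 + 0.26 + 0.13 + 0.04)
  = 15.8450 / 0.9000 = 17.61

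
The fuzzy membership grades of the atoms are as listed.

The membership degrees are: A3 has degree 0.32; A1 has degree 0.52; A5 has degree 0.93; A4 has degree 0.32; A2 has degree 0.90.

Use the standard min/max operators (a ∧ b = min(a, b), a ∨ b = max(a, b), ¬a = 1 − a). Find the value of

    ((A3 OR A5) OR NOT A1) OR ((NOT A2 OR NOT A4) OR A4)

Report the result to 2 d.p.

0.93

A3 OR A5 = max(a, b) on (0.32, 0.93) = 0.93
NOT A1 = 1 − 0.52 = 0.48
(A3 OR A5) OR NOT A1 = max(a, b) on (0.93, 0.48) = 0.93
NOT A2 = 1 − 0.90 = 0.10
NOT A4 = 1 − 0.32 = 0.68
NOT A2 OR NOT A4 = max(a, b) on (0.10, 0.68) = 0.68
(NOT A2 OR NOT A4) OR A4 = max(a, b) on (0.68, 0.32) = 0.68
((A3 OR A5) OR NOT A1) OR ((NOT A2 OR NOT A4) OR A4) = max(a, b) on (0.93, 0.68) = 0.93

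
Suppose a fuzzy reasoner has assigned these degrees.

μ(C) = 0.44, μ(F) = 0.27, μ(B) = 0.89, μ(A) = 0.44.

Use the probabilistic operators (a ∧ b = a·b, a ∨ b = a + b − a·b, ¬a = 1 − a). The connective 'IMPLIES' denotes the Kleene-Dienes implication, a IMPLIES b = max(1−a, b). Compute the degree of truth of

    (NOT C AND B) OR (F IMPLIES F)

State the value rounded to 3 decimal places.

0.865

NOT C = 1 − 0.4400 = 0.5600
NOT C AND B = a·b on (0.5600, 0.8900) = 0.4984
F IMPLIES F  [Kleene-Dienes: max(1−a, b)] with a=0.2700, b=0.2700 → 0.7300
(NOT C AND B) OR (F IMPLIES F) = a + b − a·b on (0.4984, 0.7300) = 0.8646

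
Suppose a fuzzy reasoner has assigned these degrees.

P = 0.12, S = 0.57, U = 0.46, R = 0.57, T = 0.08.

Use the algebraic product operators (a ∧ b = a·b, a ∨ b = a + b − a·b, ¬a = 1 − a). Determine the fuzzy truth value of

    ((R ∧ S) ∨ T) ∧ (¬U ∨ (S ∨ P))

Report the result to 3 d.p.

0.313

R ∧ S = a·b on (0.5700, 0.5700) = 0.3249
(R ∧ S) ∨ T = a + b − a·b on (0.3249, 0.0800) = 0.3789
¬U = 1 − 0.4600 = 0.5400
S ∨ P = a + b − a·b on (0.5700, 0.1200) = 0.6216
¬U ∨ (S ∨ P) = a + b − a·b on (0.5400, 0.6216) = 0.8259
((R ∧ S) ∨ T) ∧ (¬U ∨ (S ∨ P)) = a·b on (0.3789, 0.8259) = 0.3130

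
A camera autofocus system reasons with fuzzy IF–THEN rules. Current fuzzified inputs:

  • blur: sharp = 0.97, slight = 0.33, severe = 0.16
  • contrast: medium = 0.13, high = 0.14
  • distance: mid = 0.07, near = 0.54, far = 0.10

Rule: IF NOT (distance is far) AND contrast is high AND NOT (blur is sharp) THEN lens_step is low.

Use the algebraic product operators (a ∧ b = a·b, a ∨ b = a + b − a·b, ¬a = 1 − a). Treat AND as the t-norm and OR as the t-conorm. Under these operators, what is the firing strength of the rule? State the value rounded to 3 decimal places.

0.004

firing strength: ¬far=1−0.10=0.90, high=0.14, ¬sharp=1−0.97=0.03; AND[a·b] → w = 0.0038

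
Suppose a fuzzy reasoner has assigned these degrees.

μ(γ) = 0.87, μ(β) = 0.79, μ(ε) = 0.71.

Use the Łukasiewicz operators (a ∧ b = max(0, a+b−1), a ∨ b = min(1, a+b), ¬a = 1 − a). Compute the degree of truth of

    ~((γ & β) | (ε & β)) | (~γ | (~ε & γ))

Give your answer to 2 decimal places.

0.29

γ & β = max(0, a+b−1) on (0.87, 0.79) = 0.66
ε & β = max(0, a+b−1) on (0.71, 0.79) = 0.50
(γ & β) | (ε & β) = min(1, a+b) on (0.66, 0.50) = 1.00
~((γ & β) | (ε & β)) = 1 − 1.00 = 0.00
~γ = 1 − 0.87 = 0.13
~ε = 1 − 0.71 = 0.29
~ε & γ = max(0, a+b−1) on (0.29, 0.87) = 0.16
~γ | (~ε & γ) = min(1, a+b) on (0.13, 0.16) = 0.29
~((γ & β) | (ε & β)) | (~γ | (~ε & γ)) = min(1, a+b) on (0.00, 0.29) = 0.29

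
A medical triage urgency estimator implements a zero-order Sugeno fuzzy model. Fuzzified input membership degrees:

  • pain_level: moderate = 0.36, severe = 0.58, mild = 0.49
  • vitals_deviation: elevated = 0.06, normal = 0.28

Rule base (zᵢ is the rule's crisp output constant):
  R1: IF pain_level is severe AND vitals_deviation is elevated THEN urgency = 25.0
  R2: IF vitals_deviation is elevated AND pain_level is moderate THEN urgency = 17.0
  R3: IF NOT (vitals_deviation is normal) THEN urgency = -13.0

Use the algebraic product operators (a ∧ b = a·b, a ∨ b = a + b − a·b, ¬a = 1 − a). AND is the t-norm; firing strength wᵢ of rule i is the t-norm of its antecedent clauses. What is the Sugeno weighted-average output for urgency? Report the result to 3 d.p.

R1 (z=25.0): severe=0.58, elevated=0.06; AND[a·b] → w = 0.0348
R2 (z=17.0): elevated=0.06, moderate=0.36; AND[a·b] → w = 0.0216
R3 (z=-13.0): ¬normal=1−0.28=0.72 → w = 0.7200
Weighted average = (0.0348·25.0 + 0.0216·17.0 + 0.7200·-13.0) / (0.0348 + 0.0216 + 0.7200)
  = -8.1228 / 0.7764 = -10.462

-10.462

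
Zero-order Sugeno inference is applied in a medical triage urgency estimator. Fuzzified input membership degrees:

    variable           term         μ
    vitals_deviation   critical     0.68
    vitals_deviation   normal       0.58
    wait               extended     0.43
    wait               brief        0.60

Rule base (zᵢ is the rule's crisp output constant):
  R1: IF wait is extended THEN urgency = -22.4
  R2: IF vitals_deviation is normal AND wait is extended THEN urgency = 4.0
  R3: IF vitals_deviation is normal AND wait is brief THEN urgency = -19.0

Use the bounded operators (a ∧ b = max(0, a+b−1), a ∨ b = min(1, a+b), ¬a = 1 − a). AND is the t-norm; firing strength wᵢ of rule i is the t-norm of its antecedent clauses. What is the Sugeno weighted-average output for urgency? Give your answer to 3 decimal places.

-20.987

R1 (z=-22.4): extended=0.43 → w = 0.43
R2 (z=4.0): normal=0.58, extended=0.43; AND[max(0, a+b−1)] → w = 0.01
R3 (z=-19.0): normal=0.58, brief=0.60; AND[max(0, a+b−1)] → w = 0.18
Weighted average = (0.43·-22.4 + 0.01·4.0 + 0.18·-19.0) / (0.43 + 0.01 + 0.18)
  = -13.0120 / 0.6200 = -20.987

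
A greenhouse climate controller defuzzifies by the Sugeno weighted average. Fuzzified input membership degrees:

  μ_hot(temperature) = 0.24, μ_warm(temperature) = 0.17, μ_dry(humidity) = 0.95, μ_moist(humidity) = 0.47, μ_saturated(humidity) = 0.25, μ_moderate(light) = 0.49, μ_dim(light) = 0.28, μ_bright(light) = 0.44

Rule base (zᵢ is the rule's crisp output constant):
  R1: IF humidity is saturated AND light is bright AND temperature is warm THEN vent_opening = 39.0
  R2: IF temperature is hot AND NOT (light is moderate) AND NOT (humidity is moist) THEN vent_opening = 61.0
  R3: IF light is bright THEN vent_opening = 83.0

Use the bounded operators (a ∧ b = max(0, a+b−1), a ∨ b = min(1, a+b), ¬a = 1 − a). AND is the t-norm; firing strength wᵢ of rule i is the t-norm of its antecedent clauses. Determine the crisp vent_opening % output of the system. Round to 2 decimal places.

R1 (z=39.0): saturated=0.25, bright=0.44, warm=0.17; AND[max(0, a+b−1)] → w = 0.00
R2 (z=61.0): hot=0.24, ¬moderate=1−0.49=0.51, ¬moist=1−0.47=0.53; AND[max(0, a+b−1)] → w = 0.00
R3 (z=83.0): bright=0.44 → w = 0.44
Weighted average = (0.00·39.0 + 0.00·61.0 + 0.44·83.0) / (0.00 + 0.00 + 0.44)
  = 36.5200 / 0.4400 = 83.00

83.00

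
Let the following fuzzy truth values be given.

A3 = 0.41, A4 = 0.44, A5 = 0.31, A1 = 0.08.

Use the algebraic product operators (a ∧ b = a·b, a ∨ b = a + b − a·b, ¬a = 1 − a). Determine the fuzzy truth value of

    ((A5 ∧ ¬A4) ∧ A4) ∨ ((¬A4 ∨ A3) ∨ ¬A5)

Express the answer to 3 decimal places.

¬A4 = 1 − 0.4400 = 0.5600
A5 ∧ ¬A4 = a·b on (0.3100, 0.5600) = 0.1736
(A5 ∧ ¬A4) ∧ A4 = a·b on (0.1736, 0.4400) = 0.0764
¬A4 = 1 − 0.4400 = 0.5600
¬A4 ∨ A3 = a + b − a·b on (0.5600, 0.4100) = 0.7404
¬A5 = 1 − 0.3100 = 0.6900
(¬A4 ∨ A3) ∨ ¬A5 = a + b − a·b on (0.7404, 0.6900) = 0.9195
((A5 ∧ ¬A4) ∧ A4) ∨ ((¬A4 ∨ A3) ∨ ¬A5) = a + b − a·b on (0.0764, 0.9195) = 0.9257

0.926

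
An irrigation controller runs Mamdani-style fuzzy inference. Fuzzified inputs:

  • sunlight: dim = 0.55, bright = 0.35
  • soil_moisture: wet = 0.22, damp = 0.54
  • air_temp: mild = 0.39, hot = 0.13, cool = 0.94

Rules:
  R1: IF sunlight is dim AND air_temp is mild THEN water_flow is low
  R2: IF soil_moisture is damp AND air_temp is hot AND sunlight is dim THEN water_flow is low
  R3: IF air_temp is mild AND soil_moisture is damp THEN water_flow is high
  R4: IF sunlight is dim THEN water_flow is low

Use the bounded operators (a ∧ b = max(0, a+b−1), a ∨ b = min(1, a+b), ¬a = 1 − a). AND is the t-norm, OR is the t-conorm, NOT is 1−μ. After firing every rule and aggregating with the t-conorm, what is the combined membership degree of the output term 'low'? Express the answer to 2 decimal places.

R1: dim=0.55, mild=0.39; AND[max(0, a+b−1)] → w = 0.00
R2: damp=0.54, hot=0.13, dim=0.55; AND[max(0, a+b−1)] → w = 0.00
R3: mild=0.39, damp=0.54; AND[max(0, a+b−1)] → w = 0.00
R4: dim=0.55 → w = 0.55
Rules with consequent 'low': {R1, R2, R4} → strengths 0.00, 0.00, 0.55
Aggregate via t-conorm [min(1, a+b)]: 0.55

0.55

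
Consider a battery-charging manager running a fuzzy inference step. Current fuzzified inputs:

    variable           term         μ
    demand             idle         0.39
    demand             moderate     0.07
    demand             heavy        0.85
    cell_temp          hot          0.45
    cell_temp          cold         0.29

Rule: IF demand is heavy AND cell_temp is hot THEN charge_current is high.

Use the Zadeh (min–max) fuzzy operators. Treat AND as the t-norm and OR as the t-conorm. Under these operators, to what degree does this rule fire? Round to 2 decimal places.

0.45

firing strength: heavy=0.85, hot=0.45; AND[min(a, b)] → w = 0.45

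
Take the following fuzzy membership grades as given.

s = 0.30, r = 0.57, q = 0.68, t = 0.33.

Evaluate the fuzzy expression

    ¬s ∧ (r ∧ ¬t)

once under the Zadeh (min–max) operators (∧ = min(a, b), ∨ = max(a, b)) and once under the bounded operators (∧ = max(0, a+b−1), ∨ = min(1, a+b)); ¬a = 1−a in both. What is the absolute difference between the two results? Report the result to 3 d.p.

Under Zadeh (min–max):
  ¬s = 1 − 0.30 = 0.70
  ¬t = 1 − 0.33 = 0.67
  r ∧ ¬t = min(a, b) on (0.57, 0.67) = 0.57
  ¬s ∧ (r ∧ ¬t) = min(a, b) on (0.70, 0.57) = 0.57
  → value = 0.5700
Under bounded:
  ¬s = 1 − 0.30 = 0.70
  ¬t = 1 − 0.33 = 0.67
  r ∧ ¬t = max(0, a+b−1) on (0.57, 0.67) = 0.24
  ¬s ∧ (r ∧ ¬t) = max(0, a+b−1) on (0.70, 0.24) = 0.00
  → value = 0.0000
|0.5700 − 0.0000| = 0.570

0.570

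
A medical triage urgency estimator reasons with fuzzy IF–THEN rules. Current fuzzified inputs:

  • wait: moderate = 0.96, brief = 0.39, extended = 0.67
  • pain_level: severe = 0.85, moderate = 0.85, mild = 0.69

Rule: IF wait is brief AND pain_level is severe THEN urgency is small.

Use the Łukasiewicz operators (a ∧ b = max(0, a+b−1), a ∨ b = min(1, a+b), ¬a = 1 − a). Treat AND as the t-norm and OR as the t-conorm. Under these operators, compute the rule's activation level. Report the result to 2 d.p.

firing strength: brief=0.39, severe=0.85; AND[max(0, a+b−1)] → w = 0.24

0.24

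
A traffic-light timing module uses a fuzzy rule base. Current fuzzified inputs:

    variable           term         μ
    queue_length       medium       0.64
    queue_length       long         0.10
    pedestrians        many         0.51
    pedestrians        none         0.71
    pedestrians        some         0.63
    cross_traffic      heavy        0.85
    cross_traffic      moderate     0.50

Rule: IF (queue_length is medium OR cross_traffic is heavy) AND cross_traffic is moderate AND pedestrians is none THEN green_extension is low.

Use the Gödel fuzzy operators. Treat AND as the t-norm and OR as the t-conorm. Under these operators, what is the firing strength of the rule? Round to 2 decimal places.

firing strength: (medium=0.64 OR heavy=0.85) = 0.85; AND[min(a, b)] with moderate=0.50, none=0.71 → w = 0.50

0.50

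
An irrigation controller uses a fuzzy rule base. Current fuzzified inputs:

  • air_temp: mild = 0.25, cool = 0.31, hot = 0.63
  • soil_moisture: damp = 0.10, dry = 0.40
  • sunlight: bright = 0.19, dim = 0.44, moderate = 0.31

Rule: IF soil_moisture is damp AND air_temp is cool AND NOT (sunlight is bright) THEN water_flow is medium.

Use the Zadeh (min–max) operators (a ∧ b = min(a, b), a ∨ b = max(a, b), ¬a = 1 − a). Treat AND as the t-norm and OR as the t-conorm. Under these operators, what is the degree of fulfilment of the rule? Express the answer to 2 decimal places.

0.10

firing strength: damp=0.10, cool=0.31, ¬bright=1−0.19=0.81; AND[min(a, b)] → w = 0.10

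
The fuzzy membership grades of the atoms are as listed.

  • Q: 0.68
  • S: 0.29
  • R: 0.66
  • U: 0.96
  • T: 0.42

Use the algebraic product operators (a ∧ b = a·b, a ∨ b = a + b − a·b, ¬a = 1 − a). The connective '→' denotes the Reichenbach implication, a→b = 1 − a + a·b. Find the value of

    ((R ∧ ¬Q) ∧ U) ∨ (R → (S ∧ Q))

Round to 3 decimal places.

0.578

¬Q = 1 − 0.6800 = 0.3200
R ∧ ¬Q = a·b on (0.6600, 0.3200) = 0.2112
(R ∧ ¬Q) ∧ U = a·b on (0.2112, 0.9600) = 0.2028
S ∧ Q = a·b on (0.2900, 0.6800) = 0.1972
R → (S ∧ Q)  [Reichenbach: 1 − a + a·b] with a=0.6600, b=0.1972 → 0.4702
((R ∧ ¬Q) ∧ U) ∨ (R → (S ∧ Q)) = a + b − a·b on (0.2028, 0.4702) = 0.5776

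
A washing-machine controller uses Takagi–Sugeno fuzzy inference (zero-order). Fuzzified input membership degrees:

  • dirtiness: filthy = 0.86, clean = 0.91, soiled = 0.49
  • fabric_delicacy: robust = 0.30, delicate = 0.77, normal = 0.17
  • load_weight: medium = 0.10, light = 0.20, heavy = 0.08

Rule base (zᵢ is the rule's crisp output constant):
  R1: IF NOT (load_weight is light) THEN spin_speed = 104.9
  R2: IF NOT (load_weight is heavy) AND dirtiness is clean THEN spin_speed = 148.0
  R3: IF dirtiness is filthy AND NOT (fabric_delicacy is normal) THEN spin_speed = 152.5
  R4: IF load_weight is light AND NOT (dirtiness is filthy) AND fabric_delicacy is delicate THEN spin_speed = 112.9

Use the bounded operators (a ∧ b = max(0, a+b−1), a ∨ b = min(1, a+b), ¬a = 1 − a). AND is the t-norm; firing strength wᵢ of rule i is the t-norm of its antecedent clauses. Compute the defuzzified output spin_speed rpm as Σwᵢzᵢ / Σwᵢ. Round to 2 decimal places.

R1 (z=104.9): ¬light=1−0.20=0.80 → w = 0.80
R2 (z=148.0): ¬heavy=1−0.08=0.92, clean=0.91; AND[max(0, a+b−1)] → w = 0.83
R3 (z=152.5): filthy=0.86, ¬normal=1−0.17=0.83; AND[max(0, a+b−1)] → w = 0.69
R4 (z=112.9): light=0.20, ¬filthy=1−0.86=0.14, delicate=0.77; AND[max(0, a+b−1)] → w = 0.00
Weighted average = (0.80·104.9 + 0.83·148.0 + 0.69·152.5 + 0.00·112.9) / (0.80 + 0.83 + 0.69 + 0.00)
  = 311.9850 / 2.3200 = 134.48

134.48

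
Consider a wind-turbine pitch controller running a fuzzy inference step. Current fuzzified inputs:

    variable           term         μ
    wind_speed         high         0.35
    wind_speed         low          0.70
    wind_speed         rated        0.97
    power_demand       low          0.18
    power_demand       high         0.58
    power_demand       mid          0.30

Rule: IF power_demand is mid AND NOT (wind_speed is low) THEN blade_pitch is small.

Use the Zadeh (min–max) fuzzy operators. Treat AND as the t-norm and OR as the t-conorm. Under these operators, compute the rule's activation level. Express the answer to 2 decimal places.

0.30

firing strength: mid=0.30, ¬low=1−0.70=0.30; AND[min(a, b)] → w = 0.30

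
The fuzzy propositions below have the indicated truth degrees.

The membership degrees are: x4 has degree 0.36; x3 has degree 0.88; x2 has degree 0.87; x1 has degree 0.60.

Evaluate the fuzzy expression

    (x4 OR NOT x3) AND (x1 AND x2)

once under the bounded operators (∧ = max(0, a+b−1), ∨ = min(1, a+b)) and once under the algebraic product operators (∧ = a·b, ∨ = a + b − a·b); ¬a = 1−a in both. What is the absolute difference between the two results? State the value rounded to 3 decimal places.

0.228

Under bounded:
  NOT x3 = 1 − 0.88 = 0.12
  x4 OR NOT x3 = min(1, a+b) on (0.36, 0.12) = 0.48
  x1 AND x2 = max(0, a+b−1) on (0.60, 0.87) = 0.47
  (x4 OR NOT x3) AND (x1 AND x2) = max(0, a+b−1) on (0.48, 0.47) = 0.00
  → value = 0.0000
Under algebraic product:
  NOT x3 = 1 − 0.8800 = 0.1200
  x4 OR NOT x3 = a + b − a·b on (0.3600, 0.1200) = 0.4368
  x1 AND x2 = a·b on (0.6000, 0.8700) = 0.5220
  (x4 OR NOT x3) AND (x1 AND x2) = a·b on (0.4368, 0.5220) = 0.2280
  → value = 0.2280
|0.0000 − 0.2280| = 0.228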